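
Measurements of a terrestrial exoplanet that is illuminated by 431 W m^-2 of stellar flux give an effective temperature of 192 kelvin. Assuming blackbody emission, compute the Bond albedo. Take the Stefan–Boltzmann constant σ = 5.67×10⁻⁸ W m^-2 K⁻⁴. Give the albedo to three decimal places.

0.285

Rearranging the radiative balance, α = 1 − 4σT⁴/S.
4σT⁴ = 4·5.67×10⁻⁸·(192)⁴ = 308.2 W m^-2.
1−α = 308.2/431.0 = 0.7151, so α = 0.2849.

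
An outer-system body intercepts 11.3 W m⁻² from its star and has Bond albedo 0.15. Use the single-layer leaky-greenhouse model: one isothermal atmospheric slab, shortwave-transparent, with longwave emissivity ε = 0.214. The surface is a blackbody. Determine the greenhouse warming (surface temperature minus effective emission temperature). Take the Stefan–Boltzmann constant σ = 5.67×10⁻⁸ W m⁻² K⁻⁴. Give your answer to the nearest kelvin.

At the top of the atmosphere, σT_e⁴ = S(1−α)/4 = 2.401 W m⁻², giving T_e = 80.67 K.
For a single slab of emissivity ε, T_s⁴ = 2T_e⁴/(2−ε); thus T_s = 80.67·(1.12)^(1/4) = 82.99 K.
T_s − T_e = 82.99 − 80.67 = 2.315 K.

2 K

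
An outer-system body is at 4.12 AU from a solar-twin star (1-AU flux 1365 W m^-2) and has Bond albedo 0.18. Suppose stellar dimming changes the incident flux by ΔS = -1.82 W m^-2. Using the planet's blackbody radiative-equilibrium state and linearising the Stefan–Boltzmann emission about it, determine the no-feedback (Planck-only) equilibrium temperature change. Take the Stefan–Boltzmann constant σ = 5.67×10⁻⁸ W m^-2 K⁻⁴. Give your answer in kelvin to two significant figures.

-0.74 kelvin

Flux at the orbit: S = 1365/(4.12)² = 80.42 W m^-2.
Reference equilibrium: T_e = [S(1−α)/(4σ)]^(1/4) = 130.6 K.
Only a fraction (1−α) is absorbed and it's spread over 4πR², so ΔF = (1−α)ΔS/4 = -0.3731 W m^-2.
Linearising σT⁴ gives d(σT⁴)/dT = 4σT_e³ = 0.5050 W m^-2 per K.
Hence the no-feedback warming is ΔF/(4σT_e³) = -0.739 K.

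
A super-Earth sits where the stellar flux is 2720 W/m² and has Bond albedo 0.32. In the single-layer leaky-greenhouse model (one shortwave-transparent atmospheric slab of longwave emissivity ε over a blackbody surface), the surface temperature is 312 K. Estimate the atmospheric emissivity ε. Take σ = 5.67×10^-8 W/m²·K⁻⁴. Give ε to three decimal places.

Effective temperature: T_e = [S(1−α)/(4σ)]^(1/4) = 300.5 K.
Inverting T_s⁴ = 2T_e⁴/(2−ε): (T_e/T_s)⁴ = 0.8606, so ε = 2(1 − 0.8606) = 0.2787.

0.279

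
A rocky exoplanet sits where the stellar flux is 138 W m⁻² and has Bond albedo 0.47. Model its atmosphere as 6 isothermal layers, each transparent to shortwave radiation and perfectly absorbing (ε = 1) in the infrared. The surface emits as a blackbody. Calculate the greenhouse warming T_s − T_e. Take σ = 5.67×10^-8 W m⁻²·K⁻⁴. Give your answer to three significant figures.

OLR = S(1−α)/4 = 18.29 W m⁻²; the top layer radiates at T_e = 134.0 K.
Surface: T_s = (7)^¼·T_e = 218.0 K.
So the greenhouse effect raises the surface by 218.0 − 134.0 = 83.97 K.

84.0 K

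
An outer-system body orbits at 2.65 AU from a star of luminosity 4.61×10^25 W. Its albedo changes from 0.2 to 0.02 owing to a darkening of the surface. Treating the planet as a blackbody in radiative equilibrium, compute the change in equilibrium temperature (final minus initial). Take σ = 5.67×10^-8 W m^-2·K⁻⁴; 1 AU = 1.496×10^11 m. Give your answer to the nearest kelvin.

d = 2.65 × 1.496×10^11 m = 3.964×10^11 m.
Spreading L over a sphere of radius d: S = 4.61×10^25/(4π·3.96×10^11²) = 23.34 W m^-2.
Before: T₁ = [23.34·0.8/(4σ)]^(1/4) = 95.26 K.
With α = 0.02, T₂ = 100.2 K.
Change: 100.2 − 95.26 = 4.958 K.

5 kelvin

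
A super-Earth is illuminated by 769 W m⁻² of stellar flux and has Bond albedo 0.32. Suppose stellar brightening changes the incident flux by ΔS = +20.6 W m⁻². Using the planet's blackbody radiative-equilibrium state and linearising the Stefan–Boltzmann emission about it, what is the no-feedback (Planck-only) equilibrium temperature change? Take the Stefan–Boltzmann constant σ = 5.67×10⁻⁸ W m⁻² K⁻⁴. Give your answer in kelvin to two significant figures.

Reference equilibrium: T_e = [S(1−α)/(4σ)]^(1/4) = 219.1 K.
ΔF = Δ[S(1−α)]/4 = (1−0.32)·+20.6/4 = 3.502 W m⁻².
Linearising σT⁴ gives d(σT⁴)/dT = 4σT_e³ = 2.386 W m⁻² per K.
So ΔT₀ = 3.502/2.386 = 1.47 K.

1.5 kelvin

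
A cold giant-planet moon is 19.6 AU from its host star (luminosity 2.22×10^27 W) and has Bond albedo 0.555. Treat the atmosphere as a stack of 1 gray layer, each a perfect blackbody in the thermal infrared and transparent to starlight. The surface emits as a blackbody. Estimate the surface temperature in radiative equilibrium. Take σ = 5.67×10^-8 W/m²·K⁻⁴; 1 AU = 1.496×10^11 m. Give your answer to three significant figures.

d = 19.6 × 1.496×10^11 m = 2.932×10^12 m.
S = L/(4πd²) = 20.55 W/m².
The effective emission temperature is T_e = [S(1−α)/(4σ)]^¼ = 79.68 K.
With N = 1 opaque layers, T_s = (N+1)^(1/4)·T_e = 2^(1/4)·79.68 = 94.76 K.

94.8 K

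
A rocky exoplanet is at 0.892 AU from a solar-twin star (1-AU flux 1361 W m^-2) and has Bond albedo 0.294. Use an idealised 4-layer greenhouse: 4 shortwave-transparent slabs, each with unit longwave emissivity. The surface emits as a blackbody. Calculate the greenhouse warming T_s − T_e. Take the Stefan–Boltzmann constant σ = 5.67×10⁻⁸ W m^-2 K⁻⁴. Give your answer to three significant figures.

By the inverse-square law, S = 1361/0.892² = 1711 W m^-2.
The effective emission temperature is T_e = [S(1−α)/(4σ)]^¼ = 270.1 K.
Surface: T_s = (5)^¼·T_e = 403.9 K.
Warming: T_s − T_e = 133.8 K.

134 K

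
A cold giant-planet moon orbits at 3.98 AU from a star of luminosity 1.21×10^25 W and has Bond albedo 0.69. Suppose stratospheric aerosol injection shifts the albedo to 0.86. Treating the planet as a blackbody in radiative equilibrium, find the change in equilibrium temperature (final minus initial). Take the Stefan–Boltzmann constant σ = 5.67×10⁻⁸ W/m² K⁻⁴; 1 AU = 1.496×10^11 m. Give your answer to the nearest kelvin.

-8 K

d = 3.98 × 1.496×10^11 m = 5.954×10^11 m.
Flux at the orbit: S = L/(4πd²) = 1.21×10^25/(4π·(5.95×10^11)²) = 2.716 W/m².
Initial: T₁ = [S(1−0.69)/(4σ)]^(1/4) = 43.90 K.
After:  T₂ = [2.716·0.14/(4σ)]^(1/4) = 35.98 K.
ΔT = T₂ − T₁ = -7.911 K.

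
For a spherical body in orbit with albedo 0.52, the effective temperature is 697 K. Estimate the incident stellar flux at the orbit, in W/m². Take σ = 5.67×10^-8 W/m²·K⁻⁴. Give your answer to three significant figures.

Invert the energy balance for S: S = 4σT⁴/(1−α).
The emitted flux is σT⁴ = 13380 W/m².
S = 4·13380/0.48 = 1.115×10^5 W/m².

1.12×10^5 W/m²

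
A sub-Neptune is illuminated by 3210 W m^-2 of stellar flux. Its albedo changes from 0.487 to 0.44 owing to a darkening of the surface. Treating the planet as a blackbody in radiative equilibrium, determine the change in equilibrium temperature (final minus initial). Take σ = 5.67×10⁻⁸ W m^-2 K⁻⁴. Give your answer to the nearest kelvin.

Before: T₁ = [3210·0.513/(4σ)]^(1/4) = 291.9 K.
After:  T₂ = [3210·0.56/(4σ)]^(1/4) = 298.4 K.
ΔT = T₂ − T₁ = 6.468 K.

6 kelvin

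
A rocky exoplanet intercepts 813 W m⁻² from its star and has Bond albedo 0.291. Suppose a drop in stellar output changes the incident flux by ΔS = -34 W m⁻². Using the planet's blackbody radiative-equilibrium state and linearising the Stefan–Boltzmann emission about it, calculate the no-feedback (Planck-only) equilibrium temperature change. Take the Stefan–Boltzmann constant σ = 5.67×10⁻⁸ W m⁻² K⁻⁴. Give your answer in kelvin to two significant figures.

Unperturbed T_e = [813.0·(1−0.291)/(4σ)]^¼ = 224.5 K.
TOA radiative forcing: ΔF = (1−α)ΔS/4 = 0.709·(-34)/4 = -6.027 W m⁻².
Planck response: λ_P = 4σT_e³ = 4·5.67×10⁻⁸·(224.5)³ = 2.567 W m⁻²/K.
Hence the no-feedback warming is ΔF/(4σT_e³) = -2.35 K.

-2.3 K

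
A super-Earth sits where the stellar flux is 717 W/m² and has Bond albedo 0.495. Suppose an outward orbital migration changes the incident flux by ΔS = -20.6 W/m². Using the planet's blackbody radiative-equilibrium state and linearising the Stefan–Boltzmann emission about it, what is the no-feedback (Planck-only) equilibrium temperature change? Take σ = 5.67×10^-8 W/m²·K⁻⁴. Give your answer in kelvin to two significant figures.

-1.4 K

Reference equilibrium: T_e = [S(1−α)/(4σ)]^(1/4) = 199.9 K.
Only a fraction (1−α) is absorbed and it's spread over 4πR², so ΔF = (1−α)ΔS/4 = -2.601 W/m².
Linearising σT⁴ gives d(σT⁴)/dT = 4σT_e³ = 1.811 W/m² per K.
Hence the no-feedback warming is ΔF/(4σT_e³) = -1.44 K.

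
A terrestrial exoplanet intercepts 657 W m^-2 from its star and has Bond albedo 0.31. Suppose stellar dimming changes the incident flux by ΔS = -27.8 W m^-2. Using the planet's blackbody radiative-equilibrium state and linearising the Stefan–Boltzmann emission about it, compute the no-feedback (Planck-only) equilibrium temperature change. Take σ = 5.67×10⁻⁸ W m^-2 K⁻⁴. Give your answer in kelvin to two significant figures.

-2.2 kelvin

Reference equilibrium: T_e = [S(1−α)/(4σ)]^(1/4) = 211.4 K.
Only a fraction (1−α) is absorbed and it's spread over 4πR², so ΔF = (1−α)ΔS/4 = -4.795 W m^-2.
The Planck feedback parameter is 4σT_e³ = 2.144 W m^-2/K.
Hence the no-feedback warming is ΔF/(4σT_e³) = -2.24 K.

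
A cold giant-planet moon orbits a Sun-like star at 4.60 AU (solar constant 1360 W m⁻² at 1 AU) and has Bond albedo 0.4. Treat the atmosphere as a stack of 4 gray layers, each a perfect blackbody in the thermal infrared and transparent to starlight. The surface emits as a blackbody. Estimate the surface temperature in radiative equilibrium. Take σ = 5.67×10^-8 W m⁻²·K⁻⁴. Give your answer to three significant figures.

171 K

Flux at the orbit: S = 1360/(4.60)² = 64.27 W m⁻².
Top-of-atmosphere balance: σT_e⁴ = S(1−α)/4 = 9.641 W m⁻² → T_e = 114.2 K.
Layer-by-layer balance gives σT_s⁴ = (N+1)σT_e⁴, so T_s = 5^¼·114.2 = 170.8 K.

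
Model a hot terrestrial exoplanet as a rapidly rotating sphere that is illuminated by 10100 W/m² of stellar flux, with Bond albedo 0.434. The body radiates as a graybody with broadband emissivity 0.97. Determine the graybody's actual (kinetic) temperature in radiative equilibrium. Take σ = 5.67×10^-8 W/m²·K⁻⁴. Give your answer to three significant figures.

401 K

The planet absorbs (1−α)S over its disc πR² and re-emits over 4πR², so the mean absorbed flux is (1−0.434)·10100/4 = 1429 W/m².
Equating to εσT⁴ with ε = 0.97: T = (1429/0.97σ)^(1/4) = 401.5 K.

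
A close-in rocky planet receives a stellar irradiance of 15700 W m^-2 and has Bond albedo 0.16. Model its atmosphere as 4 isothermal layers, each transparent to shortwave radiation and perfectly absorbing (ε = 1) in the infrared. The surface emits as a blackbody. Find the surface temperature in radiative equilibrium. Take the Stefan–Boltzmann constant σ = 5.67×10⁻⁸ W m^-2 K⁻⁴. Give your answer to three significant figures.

734 K

OLR = S(1−α)/4 = 3297 W m^-2; the top layer radiates at T_e = 491.1 K.
For an N-layer opaque stack, T_s⁴ = (N+1)T_e⁴, hence T_s = (5)^(1/4)×491.1 K = 734.3 K.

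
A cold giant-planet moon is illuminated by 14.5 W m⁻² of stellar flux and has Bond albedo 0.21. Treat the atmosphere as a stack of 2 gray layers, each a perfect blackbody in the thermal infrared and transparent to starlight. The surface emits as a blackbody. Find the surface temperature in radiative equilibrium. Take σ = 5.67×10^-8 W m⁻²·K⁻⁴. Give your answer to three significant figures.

111 K

OLR = S(1−α)/4 = 2.864 W m⁻²; the top layer radiates at T_e = 84.30 K.
Layer-by-layer balance gives σT_s⁴ = (N+1)σT_e⁴, so T_s = 3^¼·84.30 = 110.9 K.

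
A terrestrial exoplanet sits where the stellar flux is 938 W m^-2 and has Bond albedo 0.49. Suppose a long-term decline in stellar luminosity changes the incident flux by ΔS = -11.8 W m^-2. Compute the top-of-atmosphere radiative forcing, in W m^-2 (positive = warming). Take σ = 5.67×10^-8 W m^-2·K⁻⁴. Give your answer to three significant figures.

-1.50 W m^-2

Only a fraction (1−α) is absorbed and it's spread over 4πR², so ΔF = (1−α)ΔS/4 = -1.505 W m^-2.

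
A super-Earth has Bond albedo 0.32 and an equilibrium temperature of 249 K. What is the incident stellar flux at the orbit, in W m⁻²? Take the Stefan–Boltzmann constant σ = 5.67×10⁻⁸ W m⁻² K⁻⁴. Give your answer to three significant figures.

Invert the energy balance for S: S = 4σT⁴/(1−α).
σT⁴ = 5.67×10⁻⁸·(249)⁴ = 218.0 W m⁻².
S = 4·218.0/0.68 = 1282 W m⁻².

1280 W m⁻²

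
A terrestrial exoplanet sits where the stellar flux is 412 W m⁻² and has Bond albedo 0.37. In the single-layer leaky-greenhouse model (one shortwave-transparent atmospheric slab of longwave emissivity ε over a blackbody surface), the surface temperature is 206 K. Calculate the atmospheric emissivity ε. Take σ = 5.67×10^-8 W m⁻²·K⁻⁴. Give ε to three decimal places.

First, T_e = [412.0·(1−0.37)/(4σ)]^(1/4) = 183.9 K.
Since (2−ε)/2 = (T_e/T_s)⁴ = 0.6355, ε = 0.7290.

0.729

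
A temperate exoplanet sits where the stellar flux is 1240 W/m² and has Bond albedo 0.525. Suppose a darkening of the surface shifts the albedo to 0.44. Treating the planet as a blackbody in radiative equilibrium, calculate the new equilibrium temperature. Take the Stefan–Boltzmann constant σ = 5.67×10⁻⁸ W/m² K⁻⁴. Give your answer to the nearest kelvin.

235 kelvin

New equilibrium: T₂ = [(1−0.44)·1240/(4σ)]^(1/4) = 235.2 K.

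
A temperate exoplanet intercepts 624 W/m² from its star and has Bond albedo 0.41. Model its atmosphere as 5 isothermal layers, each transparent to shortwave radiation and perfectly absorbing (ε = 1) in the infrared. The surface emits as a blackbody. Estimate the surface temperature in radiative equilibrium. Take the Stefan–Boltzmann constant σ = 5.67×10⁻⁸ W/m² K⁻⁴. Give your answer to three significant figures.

OLR = S(1−α)/4 = 92.04 W/m²; the top layer radiates at T_e = 200.7 K.
Layer-by-layer balance gives σT_s⁴ = (N+1)σT_e⁴, so T_s = 6^¼·200.7 = 314.1 K.

314 K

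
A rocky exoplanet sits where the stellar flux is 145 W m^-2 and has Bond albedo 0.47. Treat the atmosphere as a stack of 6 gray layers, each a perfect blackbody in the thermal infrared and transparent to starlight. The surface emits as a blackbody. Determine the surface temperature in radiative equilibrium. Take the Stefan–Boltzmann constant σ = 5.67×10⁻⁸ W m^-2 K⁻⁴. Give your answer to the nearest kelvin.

221 kelvin

OLR = S(1−α)/4 = 19.21 W m^-2; the top layer radiates at T_e = 135.7 K.
For an N-layer opaque stack, T_s⁴ = (N+1)T_e⁴, hence T_s = (7)^(1/4)×135.7 K = 220.7 K.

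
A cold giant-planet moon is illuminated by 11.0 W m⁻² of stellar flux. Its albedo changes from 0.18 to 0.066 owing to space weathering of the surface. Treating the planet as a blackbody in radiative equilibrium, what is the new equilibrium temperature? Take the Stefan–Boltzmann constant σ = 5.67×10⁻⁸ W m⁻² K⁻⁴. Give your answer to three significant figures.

82.0 K

New equilibrium: T₂ = [(1−0.066)·11.00/(4σ)]^(1/4) = 82.04 K.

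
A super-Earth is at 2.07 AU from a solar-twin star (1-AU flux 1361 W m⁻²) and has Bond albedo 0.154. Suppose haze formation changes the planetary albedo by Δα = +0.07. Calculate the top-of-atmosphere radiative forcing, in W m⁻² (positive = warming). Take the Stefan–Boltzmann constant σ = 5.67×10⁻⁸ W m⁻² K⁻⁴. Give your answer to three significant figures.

Flux at the orbit: S = 1361/(2.07)² = 317.6 W m⁻².
ΔF = −(S/4)Δα = −(317.6/4)×(+0.07) = -5.558 W m⁻².

-5.56 W m⁻²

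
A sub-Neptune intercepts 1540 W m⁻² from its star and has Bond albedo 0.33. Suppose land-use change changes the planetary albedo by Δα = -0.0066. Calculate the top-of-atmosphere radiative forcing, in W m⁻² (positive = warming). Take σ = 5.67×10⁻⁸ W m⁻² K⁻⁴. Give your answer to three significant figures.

ΔF = −(S/4)Δα = −(1540/4)×(-0.0066) = 2.541 W m⁻².

2.54 W m⁻²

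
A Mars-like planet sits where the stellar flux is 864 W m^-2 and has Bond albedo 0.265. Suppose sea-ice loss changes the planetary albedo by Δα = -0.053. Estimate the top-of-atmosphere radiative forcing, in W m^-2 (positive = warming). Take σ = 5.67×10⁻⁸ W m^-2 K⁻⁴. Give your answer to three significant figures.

The change in absorbed flux is Δ[S(1−α)/4] = −SΔα/4 = 11.45 W m^-2.

11.4 W m^-2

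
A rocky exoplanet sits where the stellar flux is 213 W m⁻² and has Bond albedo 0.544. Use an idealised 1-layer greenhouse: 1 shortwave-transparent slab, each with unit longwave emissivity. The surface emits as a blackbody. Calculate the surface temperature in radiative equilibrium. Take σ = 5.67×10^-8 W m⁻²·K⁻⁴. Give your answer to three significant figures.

OLR = S(1−α)/4 = 24.28 W m⁻²; the top layer radiates at T_e = 143.9 K.
Layer-by-layer balance gives σT_s⁴ = (N+1)σT_e⁴, so T_s = 2^¼·143.9 = 171.1 K.

171 K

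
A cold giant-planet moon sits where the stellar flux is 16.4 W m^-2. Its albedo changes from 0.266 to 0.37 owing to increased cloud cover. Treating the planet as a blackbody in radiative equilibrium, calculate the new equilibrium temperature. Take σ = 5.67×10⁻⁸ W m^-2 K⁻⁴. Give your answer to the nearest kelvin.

82 K

New equilibrium: T₂ = [(1−0.37)·16.40/(4σ)]^(1/4) = 82.16 K.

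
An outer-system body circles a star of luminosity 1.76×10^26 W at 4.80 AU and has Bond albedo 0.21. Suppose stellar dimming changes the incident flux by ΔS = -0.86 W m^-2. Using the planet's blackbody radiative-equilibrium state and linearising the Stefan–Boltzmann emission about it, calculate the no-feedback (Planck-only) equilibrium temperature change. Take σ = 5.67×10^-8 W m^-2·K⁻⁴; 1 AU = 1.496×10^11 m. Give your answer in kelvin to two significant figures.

d = 4.80 × 1.496×10^11 m = 7.181×10^11 m.
Spreading L over a sphere of radius d: S = 1.76×10^26/(4π·7.18×10^11²) = 27.16 W m^-2.
The baseline emission temperature is T_e = 98.62 K.
Only a fraction (1−α) is absorbed and it's spread over 4πR², so ΔF = (1−α)ΔS/4 = -0.1699 W m^-2.
Planck response: λ_P = 4σT_e³ = 4·5.67×10⁻⁸·(98.62)³ = 0.2176 W m^-2/K.
So ΔT₀ = -0.1699/0.2176 = -0.781 K.

-0.78 K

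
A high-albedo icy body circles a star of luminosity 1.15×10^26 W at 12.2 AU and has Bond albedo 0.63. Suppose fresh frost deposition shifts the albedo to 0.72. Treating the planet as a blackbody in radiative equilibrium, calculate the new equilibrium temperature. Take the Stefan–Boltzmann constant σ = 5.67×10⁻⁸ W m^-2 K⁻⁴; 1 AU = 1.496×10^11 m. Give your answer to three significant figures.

d = 12.2 × 1.496×10^11 m = 1.825×10^12 m.
Spreading L over a sphere of radius d: S = 1.15×10^26/(4π·1.83×10^12²) = 2.747 W m^-2.
New equilibrium: T₂ = [(1−0.72)·2.747/(4σ)]^(1/4) = 42.91 K.

42.9 K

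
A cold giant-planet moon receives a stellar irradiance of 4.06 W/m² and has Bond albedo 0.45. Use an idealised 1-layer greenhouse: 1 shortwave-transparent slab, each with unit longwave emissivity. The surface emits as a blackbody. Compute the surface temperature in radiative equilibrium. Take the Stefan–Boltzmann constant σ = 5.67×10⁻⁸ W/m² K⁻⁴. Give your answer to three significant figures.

66.6 kelvin

OLR = S(1−α)/4 = 0.5583 W/m²; the top layer radiates at T_e = 56.02 K.
With N = 1 opaque layers, T_s = (N+1)^(1/4)·T_e = 2^(1/4)·56.02 = 66.61 K.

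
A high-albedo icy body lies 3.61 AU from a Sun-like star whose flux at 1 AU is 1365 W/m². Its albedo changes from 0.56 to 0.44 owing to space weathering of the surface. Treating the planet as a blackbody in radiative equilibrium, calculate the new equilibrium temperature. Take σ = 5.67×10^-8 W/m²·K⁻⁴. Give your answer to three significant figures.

Irradiance scales as 1/d², so S = 1365 W/m² × (1/3.61)² = 104.7 W/m².
With the new albedo, S(1−α₂)/4 = 14.66 W/m², so T₂ = 126.8 K.

127 K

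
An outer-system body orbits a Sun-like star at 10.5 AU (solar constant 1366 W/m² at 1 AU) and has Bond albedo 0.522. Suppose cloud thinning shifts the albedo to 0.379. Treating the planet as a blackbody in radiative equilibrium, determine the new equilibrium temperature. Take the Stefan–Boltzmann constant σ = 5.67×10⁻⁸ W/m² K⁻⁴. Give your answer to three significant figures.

76.3 K

Irradiance scales as 1/d², so S = 1366 W/m² × (1/10.5)² = 12.39 W/m².
New equilibrium: T₂ = [(1−0.379)·12.39/(4σ)]^(1/4) = 76.32 K.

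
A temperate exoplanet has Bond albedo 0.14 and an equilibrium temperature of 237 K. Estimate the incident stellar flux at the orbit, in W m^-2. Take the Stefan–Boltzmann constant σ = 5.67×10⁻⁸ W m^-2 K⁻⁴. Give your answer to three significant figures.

832 W m^-2

From S(1−α)/4 = σT⁴: S = 4σT⁴/(1−α).
σT⁴ = 5.67×10⁻⁸·(237)⁴ = 178.9 W m^-2.
S = 4·178.9/0.86 = 832.0 W m^-2.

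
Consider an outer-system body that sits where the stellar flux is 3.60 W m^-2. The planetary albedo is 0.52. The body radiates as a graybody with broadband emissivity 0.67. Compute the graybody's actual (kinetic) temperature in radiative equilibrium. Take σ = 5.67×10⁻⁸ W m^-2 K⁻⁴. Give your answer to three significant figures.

58.1 K

Averaging over the sphere, the absorbed flux is S(1−α)/4 = 0.4320 W m^-2.
Equating to εσT⁴ with ε = 0.67: T = (0.4320/0.67σ)^(1/4) = 58.07 K.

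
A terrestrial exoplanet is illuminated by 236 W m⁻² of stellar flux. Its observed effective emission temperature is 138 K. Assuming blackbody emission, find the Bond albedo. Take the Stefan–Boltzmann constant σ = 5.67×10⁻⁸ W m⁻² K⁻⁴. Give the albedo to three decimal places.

Energy balance: S(1−α)/4 = σT⁴, so 1−α = 4σT⁴/S.
σT⁴ = 20.56 W m⁻², so 4σT⁴ = 82.25 W m⁻².
1−α = 82.25/236.0 = 0.3485, so α = 0.6515.

0.651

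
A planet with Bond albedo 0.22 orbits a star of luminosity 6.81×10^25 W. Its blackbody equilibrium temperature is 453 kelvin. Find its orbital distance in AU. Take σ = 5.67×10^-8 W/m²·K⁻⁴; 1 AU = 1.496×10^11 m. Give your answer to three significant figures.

0.141 AU

Required flux: S = 4σT⁴/(1−α) = 12240 W/m².
S = L/(4πd²) → d = √(L/4πS) = √(6.81×10^25/(4π·12240)) = 2.104×10^10 m = 0.1406 AU.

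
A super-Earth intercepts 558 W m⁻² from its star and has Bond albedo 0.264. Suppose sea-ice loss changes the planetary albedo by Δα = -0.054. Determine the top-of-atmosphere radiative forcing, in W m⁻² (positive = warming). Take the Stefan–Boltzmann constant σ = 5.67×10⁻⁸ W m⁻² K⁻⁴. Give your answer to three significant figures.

TOA radiative forcing: ΔF = −S·Δα/4 = −558.0·(-0.054)/4 = 7.533 W m⁻².

7.53 W m⁻²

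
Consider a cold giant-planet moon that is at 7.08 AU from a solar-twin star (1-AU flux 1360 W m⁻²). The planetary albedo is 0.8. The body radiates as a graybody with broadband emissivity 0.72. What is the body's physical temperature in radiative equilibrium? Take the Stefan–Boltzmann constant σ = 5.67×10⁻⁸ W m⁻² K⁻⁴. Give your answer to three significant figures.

75.9 K

Flux at the orbit: S = 1360/(7.08)² = 27.13 W m⁻².
Absorbed flux (global mean): S(1−α)/4 = 27.13·0.2/4 = 1.357 W m⁻².
Radiative balance εσT⁴ = 1.357 gives T = [1.357/(0.72·σ)]^(1/4) = 75.92 K.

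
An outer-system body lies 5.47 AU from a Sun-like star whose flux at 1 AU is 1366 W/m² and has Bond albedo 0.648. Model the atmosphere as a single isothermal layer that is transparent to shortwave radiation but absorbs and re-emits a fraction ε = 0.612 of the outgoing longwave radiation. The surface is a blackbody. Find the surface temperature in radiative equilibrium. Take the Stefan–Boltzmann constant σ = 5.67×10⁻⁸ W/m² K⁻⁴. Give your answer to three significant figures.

Flux at the orbit: S = 1366/(5.47)² = 45.65 W/m².
At the top of the atmosphere, σT_e⁴ = S(1−α)/4 = 4.018 W/m², giving T_e = 91.75 K.
For a single slab of emissivity ε, T_s⁴ = 2T_e⁴/(2−ε); thus T_s = 91.75·(1.441)^(1/4) = 100.5 K.

101 kelvin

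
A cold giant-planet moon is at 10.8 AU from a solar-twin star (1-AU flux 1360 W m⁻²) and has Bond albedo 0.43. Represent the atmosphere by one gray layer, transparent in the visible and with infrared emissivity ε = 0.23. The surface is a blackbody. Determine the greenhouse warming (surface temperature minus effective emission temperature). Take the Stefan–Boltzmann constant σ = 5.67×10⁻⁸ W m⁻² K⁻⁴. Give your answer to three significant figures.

By the inverse-square law, S = 1360/10.8² = 11.66 W m⁻².
Effective emission temperature (TOA balance): σT_e⁴ = S(1−α)/4 = 1.662 W m⁻² → T_e = 73.58 K.
For a single slab of emissivity ε, T_s⁴ = 2T_e⁴/(2−ε); thus T_s = 73.58·(1.13)^(1/4) = 75.86 K.
T_s − T_e = 75.86 − 73.58 = 2.282 K.

2.28 K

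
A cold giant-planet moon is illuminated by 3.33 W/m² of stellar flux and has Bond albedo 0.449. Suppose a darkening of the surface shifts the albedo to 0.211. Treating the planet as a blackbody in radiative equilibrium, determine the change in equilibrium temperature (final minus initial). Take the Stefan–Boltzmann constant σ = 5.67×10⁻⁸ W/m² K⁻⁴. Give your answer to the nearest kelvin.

5 kelvin

Initial: T₁ = [S(1−0.449)/(4σ)]^(1/4) = 53.33 K.
Final:   T₂ = [S(1−0.211)/(4σ)]^(1/4) = 58.34 K.
Change: 58.34 − 53.33 = 5.008 K.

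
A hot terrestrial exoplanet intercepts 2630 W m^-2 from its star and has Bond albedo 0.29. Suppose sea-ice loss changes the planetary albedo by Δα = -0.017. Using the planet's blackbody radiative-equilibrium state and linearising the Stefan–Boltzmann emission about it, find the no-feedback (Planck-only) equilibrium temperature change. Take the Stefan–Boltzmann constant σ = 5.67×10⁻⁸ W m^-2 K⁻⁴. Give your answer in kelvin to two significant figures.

1.8 kelvin

The baseline emission temperature is T_e = 301.2 K.
ΔF = −(S/4)Δα = −(2630/4)×(-0.017) = 11.18 W m^-2.
Planck response: λ_P = 4σT_e³ = 4·5.67×10⁻⁸·(301.2)³ = 6.199 W m^-2/K.
ΔT₀ = ΔF/λ_P = 11.18/6.199 = 1.80 K.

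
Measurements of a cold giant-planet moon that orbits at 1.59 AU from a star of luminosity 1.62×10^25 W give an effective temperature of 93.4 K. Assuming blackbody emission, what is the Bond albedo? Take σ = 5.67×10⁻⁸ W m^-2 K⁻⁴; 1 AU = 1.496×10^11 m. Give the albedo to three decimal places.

Orbital distance: d = 1.59 AU = 2.379×10^11 m.
Spreading L over a sphere of radius d: S = 1.62×10^25/(4π·2.38×10^11²) = 22.78 W m^-2.
Rearranging the radiative balance, α = 1 − 4σT⁴/S.
σT⁴ = 4.315 W m^-2, so 4σT⁴ = 17.26 W m^-2.
1−α = 17.26/22.78 = 0.7575, so α = 0.2425.

0.242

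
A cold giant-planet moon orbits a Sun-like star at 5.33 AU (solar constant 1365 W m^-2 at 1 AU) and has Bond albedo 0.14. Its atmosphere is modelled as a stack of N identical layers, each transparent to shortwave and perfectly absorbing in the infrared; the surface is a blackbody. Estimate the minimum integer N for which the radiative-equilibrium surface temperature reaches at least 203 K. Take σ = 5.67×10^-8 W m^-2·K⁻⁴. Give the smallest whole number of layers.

Irradiance scales as 1/d², so S = 1365 W m^-2 × (1/5.33)² = 48.05 W m^-2.
Top-of-atmosphere balance: σT_e⁴ = S(1−α)/4 = 10.33 W m^-2 → T_e = 116.2 K.
Since T_s⁴ = (N+1)T_e⁴, we need N ≥ (T_s/T_e)⁴ − 1 = 8.321.
Rounding up, N = 9.

9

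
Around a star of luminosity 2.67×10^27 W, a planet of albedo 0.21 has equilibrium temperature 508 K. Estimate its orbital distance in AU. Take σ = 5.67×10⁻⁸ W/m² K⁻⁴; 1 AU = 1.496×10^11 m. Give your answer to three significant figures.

The flux needed for this T is 4σT⁴/(1−0.21) = 19120 W/m².
S = L/(4πd²) → d = √(L/4πS) = √(2.67×10^27/(4π·19120)) = 1.054×10^11 m = 0.7047 AU.

0.705 AU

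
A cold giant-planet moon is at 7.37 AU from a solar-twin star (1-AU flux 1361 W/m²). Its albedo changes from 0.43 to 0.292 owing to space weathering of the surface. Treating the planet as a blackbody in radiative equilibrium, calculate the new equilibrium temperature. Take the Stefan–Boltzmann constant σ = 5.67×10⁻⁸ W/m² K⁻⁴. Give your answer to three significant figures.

Flux at the orbit: S = 1361/(7.37)² = 25.06 W/m².
New equilibrium: T₂ = [(1−0.292)·25.06/(4σ)]^(1/4) = 94.04 K.

94.0 K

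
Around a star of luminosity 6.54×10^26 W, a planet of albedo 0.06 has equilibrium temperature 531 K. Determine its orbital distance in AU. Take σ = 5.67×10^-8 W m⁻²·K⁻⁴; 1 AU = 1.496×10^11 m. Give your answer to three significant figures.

Required flux: S = 4σT⁴/(1−α) = 19180 W m⁻².
Then d = [L/(4πS)]^(1/2) = 5.209×10^10 m, i.e. 0.3482 AU.

0.348 AU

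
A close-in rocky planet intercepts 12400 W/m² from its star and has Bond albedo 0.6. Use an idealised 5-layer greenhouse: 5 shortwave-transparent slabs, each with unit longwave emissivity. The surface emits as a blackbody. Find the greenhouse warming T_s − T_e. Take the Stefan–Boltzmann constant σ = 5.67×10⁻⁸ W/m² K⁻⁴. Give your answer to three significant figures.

217 K

Top-of-atmosphere balance: σT_e⁴ = S(1−α)/4 = 1240 W/m² → T_e = 384.6 K.
Surface: T_s = (6)^¼·T_e = 601.9 K.
Warming: T_s − T_e = 217.3 K.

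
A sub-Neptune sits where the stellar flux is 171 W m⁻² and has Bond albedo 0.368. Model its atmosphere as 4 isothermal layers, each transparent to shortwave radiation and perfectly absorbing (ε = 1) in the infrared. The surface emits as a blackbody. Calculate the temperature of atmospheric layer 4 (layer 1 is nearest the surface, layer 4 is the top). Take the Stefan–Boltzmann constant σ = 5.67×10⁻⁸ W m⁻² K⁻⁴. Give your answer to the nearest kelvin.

Top-of-atmosphere balance: σT_e⁴ = S(1−α)/4 = 27.02 W m⁻² → T_e = 147.7 K.
In the N-layer model, layer k (counted from the surface) has T_k = (N+1−k)^(1/4)·T_e.
With k = 4: T_4 = (4+1−4)^¼·147.7 K = 147.7 K.

148 kelvin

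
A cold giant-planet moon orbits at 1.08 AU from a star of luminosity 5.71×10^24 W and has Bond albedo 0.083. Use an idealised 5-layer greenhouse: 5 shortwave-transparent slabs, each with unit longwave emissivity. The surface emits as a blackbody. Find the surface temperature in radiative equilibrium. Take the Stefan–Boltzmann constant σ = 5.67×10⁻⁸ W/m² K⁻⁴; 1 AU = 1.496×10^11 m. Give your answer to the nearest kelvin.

d = 1.08 × 1.496×10^11 m = 1.616×10^11 m.
Spreading L over a sphere of radius d: S = 5.71×10^24/(4π·1.62×10^11²) = 17.41 W/m².
The effective emission temperature is T_e = [S(1−α)/(4σ)]^¼ = 91.59 K.
With N = 5 opaque layers, T_s = (N+1)^(1/4)·T_e = 6^(1/4)·91.59 = 143.4 K.

143 K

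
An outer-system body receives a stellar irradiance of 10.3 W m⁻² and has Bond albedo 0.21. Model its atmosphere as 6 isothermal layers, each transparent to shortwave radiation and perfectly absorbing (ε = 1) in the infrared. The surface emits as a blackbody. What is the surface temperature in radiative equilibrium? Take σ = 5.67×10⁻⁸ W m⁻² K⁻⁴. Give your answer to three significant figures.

The effective emission temperature is T_e = [S(1−α)/(4σ)]^¼ = 77.39 K.
For an N-layer opaque stack, T_s⁴ = (N+1)T_e⁴, hence T_s = (7)^(1/4)×77.39 K = 125.9 K.

126 K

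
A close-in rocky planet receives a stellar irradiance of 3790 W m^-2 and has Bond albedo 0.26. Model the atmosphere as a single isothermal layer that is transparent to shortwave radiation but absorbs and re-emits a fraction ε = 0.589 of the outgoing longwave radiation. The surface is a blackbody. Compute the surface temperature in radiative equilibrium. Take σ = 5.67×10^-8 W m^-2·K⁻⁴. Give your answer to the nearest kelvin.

The planet radiates to space at T_e = [S(1−α)/(4σ)]^(1/4) = 333.5 K.
For a single slab of emissivity ε, T_s⁴ = 2T_e⁴/(2−ε); thus T_s = 333.5·(1.417)^(1/4) = 363.9 K.

364 K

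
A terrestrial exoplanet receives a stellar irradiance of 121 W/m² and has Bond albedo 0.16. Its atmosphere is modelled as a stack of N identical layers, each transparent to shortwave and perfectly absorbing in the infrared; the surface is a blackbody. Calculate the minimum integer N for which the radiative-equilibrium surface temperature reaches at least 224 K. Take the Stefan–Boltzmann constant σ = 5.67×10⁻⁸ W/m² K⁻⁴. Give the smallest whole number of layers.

OLR = S(1−α)/4 = 25.41 W/m²; the top layer radiates at T_e = 145.5 K.
T_s = (N+1)^(1/4)·T_e ≥ 224 K requires N+1 ≥ (T_s/T_e)⁴ = (224/145.5)⁴ = 5.618.
The minimum whole number is N = 5.

5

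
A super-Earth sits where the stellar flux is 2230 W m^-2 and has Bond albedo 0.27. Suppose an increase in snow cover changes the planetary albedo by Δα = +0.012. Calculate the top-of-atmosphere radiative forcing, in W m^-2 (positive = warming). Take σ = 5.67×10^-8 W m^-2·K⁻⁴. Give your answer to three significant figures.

-6.69 W m^-2

TOA radiative forcing: ΔF = −S·Δα/4 = −2230·(+0.012)/4 = -6.690 W m^-2.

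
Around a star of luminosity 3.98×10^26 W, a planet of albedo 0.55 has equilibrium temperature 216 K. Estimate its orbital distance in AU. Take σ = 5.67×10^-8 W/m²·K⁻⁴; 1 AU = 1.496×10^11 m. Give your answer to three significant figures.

Required flux: S = 4σT⁴/(1−α) = 1097 W/m².
Then d = [L/(4πS)]^(1/2) = 1.699×10^11 m, i.e. 1.136 AU.

1.14 AU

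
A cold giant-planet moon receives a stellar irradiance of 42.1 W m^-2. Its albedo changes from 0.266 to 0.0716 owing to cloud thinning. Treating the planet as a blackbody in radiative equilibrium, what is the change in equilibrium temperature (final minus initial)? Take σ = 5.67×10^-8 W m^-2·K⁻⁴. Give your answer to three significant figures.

Before: T₁ = [42.10·0.734/(4σ)]^(1/4) = 108.0 K.
After:  T₂ = [42.10·0.928/(4σ)]^(1/4) = 114.6 K.
ΔT = T₂ − T₁ = 6.536 K.

6.54 K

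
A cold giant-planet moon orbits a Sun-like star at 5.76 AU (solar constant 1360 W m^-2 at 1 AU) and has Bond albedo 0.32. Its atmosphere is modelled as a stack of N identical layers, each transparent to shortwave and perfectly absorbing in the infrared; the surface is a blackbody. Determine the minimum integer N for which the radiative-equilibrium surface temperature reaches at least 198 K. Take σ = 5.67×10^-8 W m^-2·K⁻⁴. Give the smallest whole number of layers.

Flux at the orbit: S = 1360/(5.76)² = 40.99 W m^-2.
Top-of-atmosphere balance: σT_e⁴ = S(1−α)/4 = 6.969 W m^-2 → T_e = 105.3 K.
T_s = (N+1)^(1/4)·T_e ≥ 198 K requires N+1 ≥ (T_s/T_e)⁴ = (198/105.3)⁴ = 12.505.
So N ≥ 11.505; the smallest integer is N = 12.

12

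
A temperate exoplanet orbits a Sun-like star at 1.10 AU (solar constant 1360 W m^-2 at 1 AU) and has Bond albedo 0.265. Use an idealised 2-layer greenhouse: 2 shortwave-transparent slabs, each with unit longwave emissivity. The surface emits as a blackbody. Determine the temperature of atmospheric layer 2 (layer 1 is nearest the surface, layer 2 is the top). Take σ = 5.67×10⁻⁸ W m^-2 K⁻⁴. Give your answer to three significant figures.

246 kelvin

Irradiance scales as 1/d², so S = 1360 W m^-2 × (1/1.10)² = 1124 W m^-2.
OLR = S(1−α)/4 = 206.5 W m^-2; the top layer radiates at T_e = 245.7 K.
The net upward flux σT_e⁴ is constant between every pair of levels, so T_k⁴ = (N+1−k)T_e⁴.
With k = 2: T_2 = (2+1−2)^¼·245.7 K = 245.7 K.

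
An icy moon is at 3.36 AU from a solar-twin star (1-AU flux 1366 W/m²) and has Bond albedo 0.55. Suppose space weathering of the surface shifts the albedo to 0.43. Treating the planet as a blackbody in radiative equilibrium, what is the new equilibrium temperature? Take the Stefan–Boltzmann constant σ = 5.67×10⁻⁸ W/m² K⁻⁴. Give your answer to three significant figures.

132 K

Irradiance scales as 1/d², so S = 1366 W/m² × (1/3.36)² = 121.0 W/m².
New equilibrium: T₂ = [(1−0.43)·121.0/(4σ)]^(1/4) = 132.1 K.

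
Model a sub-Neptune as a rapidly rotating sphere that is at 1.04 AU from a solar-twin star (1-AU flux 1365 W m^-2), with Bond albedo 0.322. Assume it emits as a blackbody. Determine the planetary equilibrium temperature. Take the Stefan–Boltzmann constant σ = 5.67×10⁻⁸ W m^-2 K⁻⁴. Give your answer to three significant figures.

248 K

By the inverse-square law, S = 1365/1.04² = 1262 W m^-2.
Absorbed flux (global mean): S(1−α)/4 = 1262·0.678/4 = 213.9 W m^-2.
Set σT⁴ = 213.9 → T = (213.9/σ)^(1/4) = 247.8 K.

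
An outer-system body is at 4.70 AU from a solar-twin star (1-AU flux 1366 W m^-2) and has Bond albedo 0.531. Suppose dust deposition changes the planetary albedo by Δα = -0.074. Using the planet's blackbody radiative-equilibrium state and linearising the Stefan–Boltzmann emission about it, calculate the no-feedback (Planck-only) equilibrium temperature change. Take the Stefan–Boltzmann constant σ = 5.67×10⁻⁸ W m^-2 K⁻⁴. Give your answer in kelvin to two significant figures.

Irradiance scales as 1/d², so S = 1366 W m^-2 × (1/4.70)² = 61.84 W m^-2.
Reference equilibrium: T_e = [S(1−α)/(4σ)]^(1/4) = 106.3 K.
The change in absorbed flux is Δ[S(1−α)/4] = −SΔα/4 = 1.144 W m^-2.
Linearising σT⁴ gives d(σT⁴)/dT = 4σT_e³ = 0.2727 W m^-2 per K.
So ΔT₀ = 1.144/0.2727 = 4.19 K.

4.2 kelvin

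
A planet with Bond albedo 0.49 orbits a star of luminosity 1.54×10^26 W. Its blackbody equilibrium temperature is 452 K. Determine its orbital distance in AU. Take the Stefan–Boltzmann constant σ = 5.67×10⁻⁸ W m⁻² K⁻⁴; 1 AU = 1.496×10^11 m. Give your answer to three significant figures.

0.172 AU

Energy balance gives S = 4σT⁴/(1−α) = 18560 W m⁻².
S = L/(4πd²) → d = √(L/4πS) = √(1.54×10^26/(4π·18560)) = 2.569×10^10 m = 0.1718 AU.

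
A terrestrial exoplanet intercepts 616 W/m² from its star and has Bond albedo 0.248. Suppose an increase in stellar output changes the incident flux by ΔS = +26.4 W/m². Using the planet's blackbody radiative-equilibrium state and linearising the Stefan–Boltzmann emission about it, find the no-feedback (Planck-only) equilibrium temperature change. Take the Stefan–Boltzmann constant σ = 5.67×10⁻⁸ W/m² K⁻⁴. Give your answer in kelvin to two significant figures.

The baseline emission temperature is T_e = 212.6 K.
Only a fraction (1−α) is absorbed and it's spread over 4πR², so ΔF = (1−α)ΔS/4 = 4.963 W/m².
Linearising σT⁴ gives d(σT⁴)/dT = 4σT_e³ = 2.179 W/m² per K.
ΔT₀ = ΔF/λ_P = 4.963/2.179 = 2.28 K.

2.3 kelvin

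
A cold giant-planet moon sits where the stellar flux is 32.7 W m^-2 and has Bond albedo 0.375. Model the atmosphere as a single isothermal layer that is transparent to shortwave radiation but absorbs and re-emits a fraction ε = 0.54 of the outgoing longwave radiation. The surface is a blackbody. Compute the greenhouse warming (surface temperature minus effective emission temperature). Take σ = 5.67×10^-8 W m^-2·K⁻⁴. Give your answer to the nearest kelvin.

8 K

At the top of the atmosphere, σT_e⁴ = S(1−α)/4 = 5.109 W m^-2, giving T_e = 97.43 K.
The surface balance (absorbed SW + ε·downward IR = σT_s⁴) with T_a⁴ = T_s⁴/2 reduces to T_s = T_e·[2/(2−ε)]^¼ = 105.4 K.
The atmosphere warms the surface by 7.975 K.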